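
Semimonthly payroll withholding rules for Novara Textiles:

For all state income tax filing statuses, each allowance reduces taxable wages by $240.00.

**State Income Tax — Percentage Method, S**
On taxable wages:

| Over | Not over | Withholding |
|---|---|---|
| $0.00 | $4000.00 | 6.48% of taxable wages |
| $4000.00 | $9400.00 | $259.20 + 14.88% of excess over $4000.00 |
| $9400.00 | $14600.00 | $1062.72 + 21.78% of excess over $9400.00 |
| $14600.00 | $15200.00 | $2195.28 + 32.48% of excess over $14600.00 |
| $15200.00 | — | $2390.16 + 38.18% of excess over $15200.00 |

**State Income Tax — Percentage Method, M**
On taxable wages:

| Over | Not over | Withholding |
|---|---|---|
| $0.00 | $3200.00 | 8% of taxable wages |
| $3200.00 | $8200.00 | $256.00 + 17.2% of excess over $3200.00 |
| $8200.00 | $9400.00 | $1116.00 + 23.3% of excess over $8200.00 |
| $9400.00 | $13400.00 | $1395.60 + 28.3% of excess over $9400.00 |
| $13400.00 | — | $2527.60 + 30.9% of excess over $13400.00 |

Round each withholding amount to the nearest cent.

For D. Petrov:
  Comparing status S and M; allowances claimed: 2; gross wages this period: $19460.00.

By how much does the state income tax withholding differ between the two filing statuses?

$418.46

State Income Tax (S): taxable = $19460.00 − 2×$240.00 = $18980.00
  $2390.16 + 38.18% × ($18980.00 − $15200.00) = $2390.16 + 38.18% × $3780.00 = $3833.36
State Income Tax (M): taxable = $19460.00 − 2×$240.00 = $18980.00
  $2527.60 + 30.9% × ($18980.00 − $13400.00) = $2527.60 + 30.9% × $5580.00 = $4251.82
Difference: |$3833.36 − $4251.82| = $418.46 (higher under M)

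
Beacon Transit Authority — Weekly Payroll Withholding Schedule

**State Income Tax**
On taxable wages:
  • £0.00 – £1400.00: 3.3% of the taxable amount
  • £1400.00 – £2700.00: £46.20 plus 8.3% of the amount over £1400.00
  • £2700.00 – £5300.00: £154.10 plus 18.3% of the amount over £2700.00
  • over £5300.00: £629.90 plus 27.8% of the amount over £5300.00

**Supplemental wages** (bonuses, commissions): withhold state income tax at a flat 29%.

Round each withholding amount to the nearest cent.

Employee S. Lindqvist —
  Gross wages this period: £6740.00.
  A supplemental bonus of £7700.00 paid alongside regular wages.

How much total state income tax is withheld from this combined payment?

State Income Tax: taxable = £6740.00
  £629.90 + 27.8% × (£6740.00 − £5300.00) = £629.90 + 27.8% × £1440.00 = £1030.22
Supplemental (29% flat on bonus): 29% × £7700.00 = £2233.00
Total state income tax: £1030.22 + £2233.00 = £3263.22

£3263.22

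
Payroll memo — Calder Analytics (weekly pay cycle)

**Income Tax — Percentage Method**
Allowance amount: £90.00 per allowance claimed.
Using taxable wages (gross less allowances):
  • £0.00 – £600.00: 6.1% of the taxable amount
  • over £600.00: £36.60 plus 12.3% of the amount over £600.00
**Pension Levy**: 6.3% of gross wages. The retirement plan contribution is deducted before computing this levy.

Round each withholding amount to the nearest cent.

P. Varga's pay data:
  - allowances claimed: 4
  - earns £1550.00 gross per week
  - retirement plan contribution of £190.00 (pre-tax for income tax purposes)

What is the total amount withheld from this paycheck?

£171.48

Income Tax: taxable = £1550.00 − £190.00 − 4×£90.00 = £1000.00
  £36.60 + 12.3% × (£1000.00 − £600.00) = £36.60 + 12.3% × £400.00 = £85.80
Pension Levy: 6.3% × £1360.00 = £85.68
Total: £85.80 + £85.68 = £171.48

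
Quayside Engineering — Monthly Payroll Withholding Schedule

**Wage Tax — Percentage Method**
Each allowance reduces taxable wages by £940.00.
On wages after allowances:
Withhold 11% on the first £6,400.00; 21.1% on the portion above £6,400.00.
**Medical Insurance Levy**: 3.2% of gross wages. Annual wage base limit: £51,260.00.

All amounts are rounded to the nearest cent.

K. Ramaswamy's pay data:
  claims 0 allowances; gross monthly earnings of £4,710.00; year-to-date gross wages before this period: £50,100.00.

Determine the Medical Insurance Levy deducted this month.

Medical Insurance Levy: cap £51,260.00 − YTD £50,100.00 = £1,160.00 subject; 3.2% × £1,160.00 = £37.12

£37.12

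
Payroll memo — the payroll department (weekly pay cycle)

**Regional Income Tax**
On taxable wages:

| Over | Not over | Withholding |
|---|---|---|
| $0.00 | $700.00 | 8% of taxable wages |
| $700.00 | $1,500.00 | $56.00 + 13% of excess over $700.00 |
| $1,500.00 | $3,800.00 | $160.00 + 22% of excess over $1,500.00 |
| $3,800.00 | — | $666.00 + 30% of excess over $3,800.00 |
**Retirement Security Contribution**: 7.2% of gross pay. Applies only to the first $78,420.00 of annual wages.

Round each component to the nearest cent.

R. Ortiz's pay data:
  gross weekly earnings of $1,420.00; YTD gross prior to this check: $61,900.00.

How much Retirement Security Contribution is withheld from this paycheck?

Retirement Security Contribution: 7.2% × $1,420.00 = $102.24

$102.24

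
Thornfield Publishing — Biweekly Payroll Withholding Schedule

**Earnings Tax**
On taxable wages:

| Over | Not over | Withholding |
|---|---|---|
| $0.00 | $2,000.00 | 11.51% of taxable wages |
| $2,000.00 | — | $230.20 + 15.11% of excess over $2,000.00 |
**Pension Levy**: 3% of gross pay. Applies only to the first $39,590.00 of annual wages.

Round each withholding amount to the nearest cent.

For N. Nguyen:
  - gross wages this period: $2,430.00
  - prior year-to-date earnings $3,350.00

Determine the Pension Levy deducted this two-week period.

Pension Levy: 3% × $2,430.00 = $72.90

$72.90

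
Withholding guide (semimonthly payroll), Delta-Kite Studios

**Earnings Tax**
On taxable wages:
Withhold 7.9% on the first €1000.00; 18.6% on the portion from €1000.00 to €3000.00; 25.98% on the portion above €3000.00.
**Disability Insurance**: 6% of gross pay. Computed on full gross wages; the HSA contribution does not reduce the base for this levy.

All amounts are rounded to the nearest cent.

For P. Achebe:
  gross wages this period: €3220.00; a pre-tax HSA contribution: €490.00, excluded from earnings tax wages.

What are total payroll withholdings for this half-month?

Earnings Tax: taxable = €3220.00 − €490.00 = €2730.00
  €79.00 + 18.6% × (€2730.00 − €1000.00) = €79.00 + 18.6% × €1730.00 = €400.78
Disability Insurance: 6% × €3220.00 = €193.20
Total: €400.78 + €193.20 = €593.98

€593.98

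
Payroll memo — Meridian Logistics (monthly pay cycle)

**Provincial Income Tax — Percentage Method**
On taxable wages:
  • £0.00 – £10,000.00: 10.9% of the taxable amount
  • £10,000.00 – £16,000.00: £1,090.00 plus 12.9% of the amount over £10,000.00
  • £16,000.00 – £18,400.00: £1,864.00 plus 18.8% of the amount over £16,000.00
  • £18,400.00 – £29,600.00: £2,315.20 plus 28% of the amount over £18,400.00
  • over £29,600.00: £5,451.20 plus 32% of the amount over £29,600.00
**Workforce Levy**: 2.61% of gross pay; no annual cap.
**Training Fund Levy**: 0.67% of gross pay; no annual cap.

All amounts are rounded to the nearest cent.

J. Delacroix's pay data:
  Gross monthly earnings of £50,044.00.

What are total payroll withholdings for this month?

Provincial Income Tax: taxable = £50,044.00
  £5,451.20 + 32% × (£50,044.00 − £29,600.00) = £5,451.20 + 32% × £20,444.00 = £11,993.28
Workforce Levy: 2.61% × £50,044.00 = £1,306.15
Training Fund Levy: 0.67% × £50,044.00 = £335.29
Total: £11,993.28 + £1,306.15 + £335.29 = £13,634.72

£13,634.72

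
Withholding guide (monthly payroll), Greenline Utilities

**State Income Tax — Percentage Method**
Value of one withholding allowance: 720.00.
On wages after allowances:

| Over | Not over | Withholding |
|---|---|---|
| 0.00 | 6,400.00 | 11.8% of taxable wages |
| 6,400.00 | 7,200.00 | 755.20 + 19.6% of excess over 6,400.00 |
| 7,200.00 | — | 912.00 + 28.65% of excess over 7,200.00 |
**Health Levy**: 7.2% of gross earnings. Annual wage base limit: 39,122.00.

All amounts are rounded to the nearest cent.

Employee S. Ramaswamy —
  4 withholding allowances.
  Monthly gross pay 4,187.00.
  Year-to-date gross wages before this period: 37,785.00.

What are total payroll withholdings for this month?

250.49

State Income Tax: taxable = 4,187.00 − 4×720.00 = 1,307.00
  11.8% × 1,307.00 = 154.23
Health Levy: cap 39,122.00 − YTD 37,785.00 = 1,337.00 subject; 7.2% × 1,337.00 = 96.26
Total: 154.23 + 96.26 = 250.49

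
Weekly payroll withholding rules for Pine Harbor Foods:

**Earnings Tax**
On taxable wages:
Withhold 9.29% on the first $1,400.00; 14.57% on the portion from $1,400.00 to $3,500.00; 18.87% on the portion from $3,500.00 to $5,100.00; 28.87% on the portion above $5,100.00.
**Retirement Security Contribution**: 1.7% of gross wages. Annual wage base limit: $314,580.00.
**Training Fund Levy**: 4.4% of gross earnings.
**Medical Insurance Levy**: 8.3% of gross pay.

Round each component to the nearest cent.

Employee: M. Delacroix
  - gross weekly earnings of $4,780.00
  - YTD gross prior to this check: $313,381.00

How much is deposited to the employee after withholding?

$3,474.99

Earnings Tax: taxable = $4,780.00
  $436.03 + 18.87% × ($4,780.00 − $3,500.00) = $436.03 + 18.87% × $1,280.00 = $677.57
Retirement Security Contribution: cap $314,580.00 − YTD $313,381.00 = $1,199.00 subject; 1.7% × $1,199.00 = $20.38
Training Fund Levy: 4.4% × $4,780.00 = $210.32
Medical Insurance Levy: 8.3% × $4,780.00 = $396.74
Total withheld: $677.57 + $20.38 + $210.32 + $396.74 = $1,305.01
Net pay: $4,780.00 − $1,305.01 = $3,474.99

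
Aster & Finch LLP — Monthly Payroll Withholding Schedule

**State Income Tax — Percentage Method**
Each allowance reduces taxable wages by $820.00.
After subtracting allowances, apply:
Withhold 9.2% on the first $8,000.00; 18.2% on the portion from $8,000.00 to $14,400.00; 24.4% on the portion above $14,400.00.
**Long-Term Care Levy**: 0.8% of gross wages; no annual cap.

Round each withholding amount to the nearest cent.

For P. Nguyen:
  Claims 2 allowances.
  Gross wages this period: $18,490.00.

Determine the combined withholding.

State Income Tax: taxable = $18,490.00 − 2×$820.00 = $16,850.00
  $1,900.80 + 24.4% × ($16,850.00 − $14,400.00) = $1,900.80 + 24.4% × $2,450.00 = $2,498.60
Long-Term Care Levy: 0.8% × $18,490.00 = $147.92
Total: $2,498.60 + $147.92 = $2,646.52

$2,646.52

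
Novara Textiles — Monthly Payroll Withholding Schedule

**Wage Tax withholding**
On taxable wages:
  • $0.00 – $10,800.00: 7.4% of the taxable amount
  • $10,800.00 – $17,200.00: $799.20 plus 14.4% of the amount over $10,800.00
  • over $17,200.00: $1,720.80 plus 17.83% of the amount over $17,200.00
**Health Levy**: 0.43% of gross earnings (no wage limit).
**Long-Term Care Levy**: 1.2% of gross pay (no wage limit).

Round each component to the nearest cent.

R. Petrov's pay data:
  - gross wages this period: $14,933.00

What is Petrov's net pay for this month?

$13,295.24

Wage Tax: taxable = $14,933.00
  $799.20 + 14.4% × ($14,933.00 − $10,800.00) = $799.20 + 14.4% × $4,133.00 = $1,394.35
Health Levy: 0.43% × $14,933.00 = $64.21
Long-Term Care Levy: 1.2% × $14,933.00 = $179.20
Total withheld: $1,394.35 + $64.21 + $179.20 = $1,637.76
Net pay: $14,933.00 − $1,637.76 = $13,295.24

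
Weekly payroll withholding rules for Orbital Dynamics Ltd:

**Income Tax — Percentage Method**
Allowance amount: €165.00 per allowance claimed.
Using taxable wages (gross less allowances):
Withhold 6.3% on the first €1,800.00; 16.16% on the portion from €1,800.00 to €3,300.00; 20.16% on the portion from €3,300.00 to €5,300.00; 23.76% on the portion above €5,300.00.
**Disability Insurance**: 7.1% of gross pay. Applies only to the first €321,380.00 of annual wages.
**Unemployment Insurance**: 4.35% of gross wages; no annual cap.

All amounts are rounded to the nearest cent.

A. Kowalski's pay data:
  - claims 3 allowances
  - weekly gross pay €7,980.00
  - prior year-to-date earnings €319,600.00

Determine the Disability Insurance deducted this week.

€126.38

Disability Insurance: cap €321,380.00 − YTD €319,600.00 = €1,780.00 subject; 7.1% × €1,780.00 = €126.38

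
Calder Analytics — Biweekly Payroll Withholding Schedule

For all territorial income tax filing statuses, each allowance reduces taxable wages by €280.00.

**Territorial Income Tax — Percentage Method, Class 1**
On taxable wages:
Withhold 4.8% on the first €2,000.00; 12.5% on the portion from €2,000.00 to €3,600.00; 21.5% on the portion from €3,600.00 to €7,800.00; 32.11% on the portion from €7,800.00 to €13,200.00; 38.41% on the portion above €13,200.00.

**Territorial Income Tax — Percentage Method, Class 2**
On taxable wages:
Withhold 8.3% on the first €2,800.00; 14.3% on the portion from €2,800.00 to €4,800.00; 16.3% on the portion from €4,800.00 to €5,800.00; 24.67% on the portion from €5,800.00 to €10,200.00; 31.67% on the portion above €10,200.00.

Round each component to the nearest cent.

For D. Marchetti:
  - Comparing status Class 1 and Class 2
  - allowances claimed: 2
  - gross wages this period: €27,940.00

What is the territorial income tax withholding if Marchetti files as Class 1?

€8,379.48

Territorial Income Tax (Class 1): taxable = €27,940.00 − 2×€280.00 = €27,380.00
  €2,932.94 + 38.41% × (€27,380.00 − €13,200.00) = €2,932.94 + 38.41% × €14,180.00 = €8,379.48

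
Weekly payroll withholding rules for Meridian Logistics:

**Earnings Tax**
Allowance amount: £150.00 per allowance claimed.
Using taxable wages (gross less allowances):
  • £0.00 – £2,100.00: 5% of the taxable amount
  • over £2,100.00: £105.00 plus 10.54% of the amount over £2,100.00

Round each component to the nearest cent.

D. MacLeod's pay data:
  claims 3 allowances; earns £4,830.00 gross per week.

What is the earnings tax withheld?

£345.31

Earnings Tax: taxable = £4,830.00 − 3×£150.00 = £4,380.00
  £105.00 + 10.54% × (£4,380.00 − £2,100.00) = £105.00 + 10.54% × £2,280.00 = £345.31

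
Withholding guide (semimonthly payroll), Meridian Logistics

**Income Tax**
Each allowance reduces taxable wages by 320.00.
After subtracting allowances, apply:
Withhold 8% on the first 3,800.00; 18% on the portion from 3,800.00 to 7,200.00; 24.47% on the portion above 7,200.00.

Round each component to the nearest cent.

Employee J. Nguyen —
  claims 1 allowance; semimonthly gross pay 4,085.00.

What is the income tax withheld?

Income Tax: taxable = 4,085.00 − 1×320.00 = 3,765.00
  8% × 3,765.00 = 301.20

301.20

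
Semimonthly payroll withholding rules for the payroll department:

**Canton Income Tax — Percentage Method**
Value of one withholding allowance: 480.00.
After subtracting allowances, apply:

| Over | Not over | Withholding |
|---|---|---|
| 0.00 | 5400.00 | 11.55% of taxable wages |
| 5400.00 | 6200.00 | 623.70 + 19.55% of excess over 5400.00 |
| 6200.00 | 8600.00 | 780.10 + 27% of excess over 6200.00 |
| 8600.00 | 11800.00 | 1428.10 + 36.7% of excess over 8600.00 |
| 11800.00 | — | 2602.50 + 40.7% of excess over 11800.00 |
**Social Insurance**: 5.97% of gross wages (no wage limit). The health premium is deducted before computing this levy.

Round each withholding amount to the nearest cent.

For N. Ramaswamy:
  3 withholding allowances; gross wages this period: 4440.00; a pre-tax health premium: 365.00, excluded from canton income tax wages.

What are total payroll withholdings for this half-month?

Canton Income Tax: taxable = 4440.00 − 365.00 − 3×480.00 = 2635.00
  11.55% × 2635.00 = 304.34
Social Insurance: 5.97% × 4075.00 = 243.28
Total: 304.34 + 243.28 = 547.62

547.62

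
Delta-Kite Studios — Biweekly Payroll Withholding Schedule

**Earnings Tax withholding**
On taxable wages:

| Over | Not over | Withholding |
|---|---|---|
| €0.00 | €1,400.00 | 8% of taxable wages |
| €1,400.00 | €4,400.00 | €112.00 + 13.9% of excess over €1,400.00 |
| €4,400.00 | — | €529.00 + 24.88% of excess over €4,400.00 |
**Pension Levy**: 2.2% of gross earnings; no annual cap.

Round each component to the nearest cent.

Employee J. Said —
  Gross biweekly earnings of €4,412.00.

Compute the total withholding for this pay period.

Earnings Tax: taxable = €4,412.00
  €529.00 + 24.88% × (€4,412.00 − €4,400.00) = €529.00 + 24.88% × €12.00 = €531.99
Pension Levy: 2.2% × €4,412.00 = €97.06
Total: €531.99 + €97.06 = €629.05

€629.05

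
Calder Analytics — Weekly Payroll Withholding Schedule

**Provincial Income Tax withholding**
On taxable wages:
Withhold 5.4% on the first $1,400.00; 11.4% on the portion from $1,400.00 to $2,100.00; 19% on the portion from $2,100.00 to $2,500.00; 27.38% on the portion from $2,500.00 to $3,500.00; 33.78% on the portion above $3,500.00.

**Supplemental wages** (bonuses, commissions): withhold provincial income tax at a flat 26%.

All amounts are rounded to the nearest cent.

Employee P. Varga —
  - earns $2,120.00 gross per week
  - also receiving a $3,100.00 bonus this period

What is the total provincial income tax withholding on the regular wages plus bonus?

$965.20

Provincial Income Tax: taxable = $2,120.00
  $155.40 + 19% × ($2,120.00 − $2,100.00) = $155.40 + 19% × $20.00 = $159.20
Supplemental (26% flat on bonus): 26% × $3,100.00 = $806.00
Total provincial income tax: $159.20 + $806.00 = $965.20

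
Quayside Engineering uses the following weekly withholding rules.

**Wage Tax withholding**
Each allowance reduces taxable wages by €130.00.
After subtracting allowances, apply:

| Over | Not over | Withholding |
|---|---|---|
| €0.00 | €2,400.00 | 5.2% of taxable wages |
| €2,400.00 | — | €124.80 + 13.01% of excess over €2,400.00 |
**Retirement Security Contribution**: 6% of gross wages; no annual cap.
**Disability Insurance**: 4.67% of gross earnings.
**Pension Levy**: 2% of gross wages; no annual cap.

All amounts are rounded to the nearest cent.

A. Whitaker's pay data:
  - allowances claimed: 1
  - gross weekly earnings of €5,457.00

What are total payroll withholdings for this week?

€1,197.00

Wage Tax: taxable = €5,457.00 − 1×€130.00 = €5,327.00
  €124.80 + 13.01% × (€5,327.00 − €2,400.00) = €124.80 + 13.01% × €2,927.00 = €505.60
Retirement Security Contribution: 6% × €5,457.00 = €327.42
Disability Insurance: 4.67% × €5,457.00 = €254.84
Pension Levy: 2% × €5,457.00 = €109.14
Total: €505.60 + €327.42 + €254.84 + €109.14 = €1,197.00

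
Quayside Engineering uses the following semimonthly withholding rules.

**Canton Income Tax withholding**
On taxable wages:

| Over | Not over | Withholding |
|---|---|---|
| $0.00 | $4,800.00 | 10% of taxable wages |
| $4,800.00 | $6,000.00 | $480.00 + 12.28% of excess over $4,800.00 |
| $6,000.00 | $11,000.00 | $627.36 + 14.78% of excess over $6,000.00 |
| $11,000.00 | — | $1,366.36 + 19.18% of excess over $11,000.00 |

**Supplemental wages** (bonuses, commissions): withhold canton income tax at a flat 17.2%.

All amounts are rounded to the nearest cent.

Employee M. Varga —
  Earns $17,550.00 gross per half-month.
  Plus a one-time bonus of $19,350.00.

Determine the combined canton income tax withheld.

Canton Income Tax: taxable = $17,550.00
  $1,366.36 + 19.18% × ($17,550.00 − $11,000.00) = $1,366.36 + 19.18% × $6,550.00 = $2,622.65
Supplemental (17.2% flat on bonus): 17.2% × $19,350.00 = $3,328.20
Total canton income tax: $2,622.65 + $3,328.20 = $5,950.85

$5,950.85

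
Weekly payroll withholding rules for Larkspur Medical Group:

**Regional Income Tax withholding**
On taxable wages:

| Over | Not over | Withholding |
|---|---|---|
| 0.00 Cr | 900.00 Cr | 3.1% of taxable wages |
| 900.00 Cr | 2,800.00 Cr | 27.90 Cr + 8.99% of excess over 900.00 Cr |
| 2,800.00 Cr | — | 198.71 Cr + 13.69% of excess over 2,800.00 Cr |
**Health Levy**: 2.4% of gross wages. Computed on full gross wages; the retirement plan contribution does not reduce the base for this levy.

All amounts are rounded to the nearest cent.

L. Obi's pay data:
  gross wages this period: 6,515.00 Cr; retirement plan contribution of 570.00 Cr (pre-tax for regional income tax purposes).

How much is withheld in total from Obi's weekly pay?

785.62 Cr

Regional Income Tax: taxable = 6,515.00 Cr − 570.00 Cr = 5,945.00 Cr
  198.71 Cr + 13.69% × (5,945.00 Cr − 2,800.00 Cr) = 198.71 Cr + 13.69% × 3,145.00 Cr = 629.26 Cr
Health Levy: 2.4% × 6,515.00 Cr = 156.36 Cr
Total: 629.26 Cr + 156.36 Cr = 785.62 Cr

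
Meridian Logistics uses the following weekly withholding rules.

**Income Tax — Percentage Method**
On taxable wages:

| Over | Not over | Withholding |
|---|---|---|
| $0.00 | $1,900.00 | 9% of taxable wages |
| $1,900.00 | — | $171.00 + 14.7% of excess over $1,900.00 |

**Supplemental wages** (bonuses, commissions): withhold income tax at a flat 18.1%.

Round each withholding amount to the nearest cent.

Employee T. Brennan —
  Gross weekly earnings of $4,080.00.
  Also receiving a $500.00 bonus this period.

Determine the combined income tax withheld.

$581.96

Income Tax: taxable = $4,080.00
  $171.00 + 14.7% × ($4,080.00 − $1,900.00) = $171.00 + 14.7% × $2,180.00 = $491.46
Supplemental (18.1% flat on bonus): 18.1% × $500.00 = $90.50
Total income tax: $491.46 + $90.50 = $581.96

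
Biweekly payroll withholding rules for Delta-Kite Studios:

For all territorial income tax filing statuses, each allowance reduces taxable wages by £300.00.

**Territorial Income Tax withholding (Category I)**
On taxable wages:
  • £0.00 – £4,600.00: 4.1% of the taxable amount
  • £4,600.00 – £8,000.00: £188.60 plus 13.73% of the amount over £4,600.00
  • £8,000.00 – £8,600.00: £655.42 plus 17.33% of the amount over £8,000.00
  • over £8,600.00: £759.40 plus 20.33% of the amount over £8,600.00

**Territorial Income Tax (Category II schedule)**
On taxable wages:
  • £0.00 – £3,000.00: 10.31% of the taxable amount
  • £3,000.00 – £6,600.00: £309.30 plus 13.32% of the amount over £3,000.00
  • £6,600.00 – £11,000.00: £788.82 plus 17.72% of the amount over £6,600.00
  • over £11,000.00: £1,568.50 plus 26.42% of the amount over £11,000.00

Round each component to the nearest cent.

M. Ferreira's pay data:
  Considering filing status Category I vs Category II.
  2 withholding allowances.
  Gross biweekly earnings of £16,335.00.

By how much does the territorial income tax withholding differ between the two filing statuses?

Territorial Income Tax (Category I): taxable = £16,335.00 − 2×£300.00 = £15,735.00
  £759.40 + 20.33% × (£15,735.00 − £8,600.00) = £759.40 + 20.33% × £7,135.00 = £2,209.95
Territorial Income Tax (Category II): taxable = £16,335.00 − 2×£300.00 = £15,735.00
  £1,568.50 + 26.42% × (£15,735.00 − £11,000.00) = £1,568.50 + 26.42% × £4,735.00 = £2,819.49
Difference: |£2,209.95 − £2,819.49| = £609.54 (higher under Category II)

£609.54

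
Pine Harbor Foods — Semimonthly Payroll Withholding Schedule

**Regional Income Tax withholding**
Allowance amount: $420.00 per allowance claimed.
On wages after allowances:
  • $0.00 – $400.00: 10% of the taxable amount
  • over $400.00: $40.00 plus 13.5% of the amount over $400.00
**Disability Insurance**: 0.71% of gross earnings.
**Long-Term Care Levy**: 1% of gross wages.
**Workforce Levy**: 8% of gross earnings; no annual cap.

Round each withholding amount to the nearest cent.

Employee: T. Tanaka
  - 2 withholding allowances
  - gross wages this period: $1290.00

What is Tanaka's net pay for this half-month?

Regional Income Tax: taxable = $1290.00 − 2×$420.00 = $450.00
  $40.00 + 13.5% × ($450.00 − $400.00) = $40.00 + 13.5% × $50.00 = $46.75
Disability Insurance: 0.71% × $1290.00 = $9.16
Long-Term Care Levy: 1% × $1290.00 = $12.90
Workforce Levy: 8% × $1290.00 = $103.20
Total withheld: $46.75 + $9.16 + $12.90 + $103.20 = $172.01
Net pay: $1290.00 − $172.01 = $1117.99

$1117.99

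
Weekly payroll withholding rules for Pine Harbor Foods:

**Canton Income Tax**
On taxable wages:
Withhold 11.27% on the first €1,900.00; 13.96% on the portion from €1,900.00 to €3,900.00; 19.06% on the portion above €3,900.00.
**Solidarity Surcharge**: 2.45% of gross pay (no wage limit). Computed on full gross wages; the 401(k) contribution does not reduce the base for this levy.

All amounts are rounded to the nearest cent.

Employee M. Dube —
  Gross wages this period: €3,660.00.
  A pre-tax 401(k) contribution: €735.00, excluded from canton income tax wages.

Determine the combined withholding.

Canton Income Tax: taxable = €3,660.00 − €735.00 = €2,925.00
  €214.13 + 13.96% × (€2,925.00 − €1,900.00) = €214.13 + 13.96% × €1,025.00 = €357.22
Solidarity Surcharge: 2.45% × €3,660.00 = €89.67
Total: €357.22 + €89.67 = €446.89

€446.89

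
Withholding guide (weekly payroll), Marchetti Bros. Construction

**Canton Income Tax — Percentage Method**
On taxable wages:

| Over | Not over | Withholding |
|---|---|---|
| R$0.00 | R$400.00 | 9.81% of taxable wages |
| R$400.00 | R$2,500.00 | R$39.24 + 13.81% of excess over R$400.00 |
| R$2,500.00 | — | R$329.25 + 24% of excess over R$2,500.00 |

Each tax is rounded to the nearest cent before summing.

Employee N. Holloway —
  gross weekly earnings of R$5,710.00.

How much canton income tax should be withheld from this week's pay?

Canton Income Tax: taxable = R$5,710.00
  R$329.25 + 24% × (R$5,710.00 − R$2,500.00) = R$329.25 + 24% × R$3,210.00 = R$1,099.65

R$1,099.65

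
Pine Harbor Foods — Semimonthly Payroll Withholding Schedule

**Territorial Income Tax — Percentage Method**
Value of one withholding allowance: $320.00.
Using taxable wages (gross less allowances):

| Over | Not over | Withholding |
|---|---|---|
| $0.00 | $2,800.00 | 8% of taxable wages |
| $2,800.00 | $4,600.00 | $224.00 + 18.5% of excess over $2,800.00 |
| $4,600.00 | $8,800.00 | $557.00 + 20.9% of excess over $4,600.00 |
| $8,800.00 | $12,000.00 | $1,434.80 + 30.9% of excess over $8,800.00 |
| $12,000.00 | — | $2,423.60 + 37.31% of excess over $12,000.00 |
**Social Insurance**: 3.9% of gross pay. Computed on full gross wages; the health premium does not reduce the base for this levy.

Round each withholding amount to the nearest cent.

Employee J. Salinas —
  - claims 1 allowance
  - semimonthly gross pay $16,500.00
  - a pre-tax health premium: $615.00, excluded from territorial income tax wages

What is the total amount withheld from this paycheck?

$4,397.20

Territorial Income Tax: taxable = $16,500.00 − $615.00 − 1×$320.00 = $15,565.00
  $2,423.60 + 37.31% × ($15,565.00 − $12,000.00) = $2,423.60 + 37.31% × $3,565.00 = $3,753.70
Social Insurance: 3.9% × $16,500.00 = $643.50
Total: $3,753.70 + $643.50 = $4,397.20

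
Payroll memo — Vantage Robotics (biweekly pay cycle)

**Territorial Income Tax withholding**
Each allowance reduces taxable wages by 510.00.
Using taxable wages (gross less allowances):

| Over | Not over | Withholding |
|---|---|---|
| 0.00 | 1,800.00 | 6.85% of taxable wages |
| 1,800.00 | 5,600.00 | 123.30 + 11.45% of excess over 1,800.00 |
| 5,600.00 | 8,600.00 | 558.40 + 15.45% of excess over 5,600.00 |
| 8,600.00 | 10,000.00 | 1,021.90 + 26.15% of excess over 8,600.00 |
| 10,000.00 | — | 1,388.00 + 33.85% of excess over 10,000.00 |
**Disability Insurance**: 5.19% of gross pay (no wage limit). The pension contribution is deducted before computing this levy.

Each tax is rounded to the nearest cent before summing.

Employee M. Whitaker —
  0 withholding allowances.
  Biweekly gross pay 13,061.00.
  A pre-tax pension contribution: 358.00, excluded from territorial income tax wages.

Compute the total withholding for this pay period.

Territorial Income Tax: taxable = 13,061.00 − 358.00 = 12,703.00
  1,388.00 + 33.85% × (12,703.00 − 10,000.00) = 1,388.00 + 33.85% × 2,703.00 = 2,302.97
Disability Insurance: 5.19% × 12,703.00 = 659.29
Total: 2,302.97 + 659.29 = 2,962.26

2,962.26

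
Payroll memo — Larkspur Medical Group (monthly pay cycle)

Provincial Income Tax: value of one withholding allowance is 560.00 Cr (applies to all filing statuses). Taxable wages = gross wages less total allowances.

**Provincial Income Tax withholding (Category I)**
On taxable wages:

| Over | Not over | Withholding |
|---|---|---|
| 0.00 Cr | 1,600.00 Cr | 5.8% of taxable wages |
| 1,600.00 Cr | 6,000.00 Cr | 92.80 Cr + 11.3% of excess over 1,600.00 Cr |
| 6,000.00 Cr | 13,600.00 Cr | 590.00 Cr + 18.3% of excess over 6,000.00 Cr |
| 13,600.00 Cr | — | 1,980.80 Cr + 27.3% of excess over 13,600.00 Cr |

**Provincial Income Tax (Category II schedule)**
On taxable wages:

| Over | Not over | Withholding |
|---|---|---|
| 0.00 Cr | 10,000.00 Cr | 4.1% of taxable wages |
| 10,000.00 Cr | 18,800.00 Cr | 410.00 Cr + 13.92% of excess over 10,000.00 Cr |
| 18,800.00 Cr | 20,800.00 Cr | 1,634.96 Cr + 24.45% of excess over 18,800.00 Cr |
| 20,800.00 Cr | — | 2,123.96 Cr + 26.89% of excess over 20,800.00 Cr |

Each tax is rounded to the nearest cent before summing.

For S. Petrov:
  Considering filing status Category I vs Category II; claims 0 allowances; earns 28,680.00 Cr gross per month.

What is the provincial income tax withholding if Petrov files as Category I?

6,097.64 Cr

Provincial Income Tax (Category I): taxable = 28,680.00 Cr
  1,980.80 Cr + 27.3% × (28,680.00 Cr − 13,600.00 Cr) = 1,980.80 Cr + 27.3% × 15,080.00 Cr = 6,097.64 Cr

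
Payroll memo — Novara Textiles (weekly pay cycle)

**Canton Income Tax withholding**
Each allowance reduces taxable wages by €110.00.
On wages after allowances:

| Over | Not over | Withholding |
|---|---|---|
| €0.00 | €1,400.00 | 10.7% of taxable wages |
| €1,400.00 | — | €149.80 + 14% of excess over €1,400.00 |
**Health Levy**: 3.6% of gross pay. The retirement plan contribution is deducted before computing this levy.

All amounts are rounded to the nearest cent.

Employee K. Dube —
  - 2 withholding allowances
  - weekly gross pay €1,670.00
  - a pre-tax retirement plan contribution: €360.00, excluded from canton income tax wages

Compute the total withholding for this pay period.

Canton Income Tax: taxable = €1,670.00 − €360.00 − 2×€110.00 = €1,090.00
  10.7% × €1,090.00 = €116.63
Health Levy: 3.6% × €1,310.00 = €47.16
Total: €116.63 + €47.16 = €163.79

€163.79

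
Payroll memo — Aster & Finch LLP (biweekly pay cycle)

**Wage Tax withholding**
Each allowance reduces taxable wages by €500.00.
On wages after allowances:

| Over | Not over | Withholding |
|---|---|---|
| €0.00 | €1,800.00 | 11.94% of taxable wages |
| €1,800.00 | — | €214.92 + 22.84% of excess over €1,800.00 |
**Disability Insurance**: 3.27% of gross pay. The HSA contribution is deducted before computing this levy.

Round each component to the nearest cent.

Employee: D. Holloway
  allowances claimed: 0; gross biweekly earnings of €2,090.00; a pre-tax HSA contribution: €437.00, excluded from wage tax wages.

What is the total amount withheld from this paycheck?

Wage Tax: taxable = €2,090.00 − €437.00 = €1,653.00
  11.94% × €1,653.00 = €197.37
Disability Insurance: 3.27% × €1,653.00 = €54.05
Total: €197.37 + €54.05 = €251.42

€251.42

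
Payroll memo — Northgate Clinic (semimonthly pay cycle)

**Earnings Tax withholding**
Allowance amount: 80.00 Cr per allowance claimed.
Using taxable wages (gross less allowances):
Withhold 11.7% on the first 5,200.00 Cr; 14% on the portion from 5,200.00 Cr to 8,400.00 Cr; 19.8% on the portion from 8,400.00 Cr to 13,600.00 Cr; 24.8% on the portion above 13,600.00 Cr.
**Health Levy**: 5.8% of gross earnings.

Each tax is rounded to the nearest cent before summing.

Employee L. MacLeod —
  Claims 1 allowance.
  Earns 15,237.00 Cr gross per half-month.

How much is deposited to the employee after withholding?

11,881.11 Cr

Earnings Tax: taxable = 15,237.00 Cr − 1×80.00 Cr = 15,157.00 Cr
  2,086.00 Cr + 24.8% × (15,157.00 Cr − 13,600.00 Cr) = 2,086.00 Cr + 24.8% × 1,557.00 Cr = 2,472.14 Cr
Health Levy: 5.8% × 15,237.00 Cr = 883.75 Cr
Total withheld: 2,472.14 Cr + 883.75 Cr = 3,355.89 Cr
Net pay: 15,237.00 Cr − 3,355.89 Cr = 11,881.11 Cr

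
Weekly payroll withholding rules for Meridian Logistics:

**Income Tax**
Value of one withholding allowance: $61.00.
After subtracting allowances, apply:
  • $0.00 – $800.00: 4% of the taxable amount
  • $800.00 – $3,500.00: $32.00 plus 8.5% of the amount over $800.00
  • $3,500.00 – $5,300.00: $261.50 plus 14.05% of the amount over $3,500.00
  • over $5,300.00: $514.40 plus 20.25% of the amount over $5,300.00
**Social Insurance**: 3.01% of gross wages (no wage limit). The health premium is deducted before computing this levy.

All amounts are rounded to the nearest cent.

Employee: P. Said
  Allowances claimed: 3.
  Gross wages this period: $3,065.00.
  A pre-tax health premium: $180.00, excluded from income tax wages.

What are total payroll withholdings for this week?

$280.51

Income Tax: taxable = $3,065.00 − $180.00 − 3×$61.00 = $2,702.00
  $32.00 + 8.5% × ($2,702.00 − $800.00) = $32.00 + 8.5% × $1,902.00 = $193.67
Social Insurance: 3.01% × $2,885.00 = $86.84
Total: $193.67 + $86.84 = $280.51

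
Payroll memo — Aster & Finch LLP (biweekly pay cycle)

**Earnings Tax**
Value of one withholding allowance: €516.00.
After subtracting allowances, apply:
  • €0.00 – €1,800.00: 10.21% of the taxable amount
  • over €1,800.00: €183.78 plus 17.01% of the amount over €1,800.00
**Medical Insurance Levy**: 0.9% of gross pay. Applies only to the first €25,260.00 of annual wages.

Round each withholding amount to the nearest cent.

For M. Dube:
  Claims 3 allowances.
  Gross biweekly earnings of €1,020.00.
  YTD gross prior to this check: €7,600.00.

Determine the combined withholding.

Earnings Tax: taxable = €1,020.00 − 3×€516.00 = €-528.00
  Taxable ≤ 0 → €0.00
Medical Insurance Levy: 0.9% × €1,020.00 = €9.18
Total: €0.00 + €9.18 = €9.18

€9.18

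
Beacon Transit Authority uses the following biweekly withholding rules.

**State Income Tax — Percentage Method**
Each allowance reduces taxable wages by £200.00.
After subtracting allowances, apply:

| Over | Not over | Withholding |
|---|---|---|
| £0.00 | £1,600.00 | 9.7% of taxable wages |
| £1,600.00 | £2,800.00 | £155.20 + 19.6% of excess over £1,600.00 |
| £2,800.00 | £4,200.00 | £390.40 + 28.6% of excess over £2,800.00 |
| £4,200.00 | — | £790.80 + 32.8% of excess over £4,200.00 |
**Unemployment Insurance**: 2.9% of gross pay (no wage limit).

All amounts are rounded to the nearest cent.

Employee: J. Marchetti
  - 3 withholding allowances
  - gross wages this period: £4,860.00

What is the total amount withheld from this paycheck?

£951.42

State Income Tax: taxable = £4,860.00 − 3×£200.00 = £4,260.00
  £790.80 + 32.8% × (£4,260.00 − £4,200.00) = £790.80 + 32.8% × £60.00 = £810.48
Unemployment Insurance: 2.9% × £4,860.00 = £140.94
Total: £810.48 + £140.94 = £951.42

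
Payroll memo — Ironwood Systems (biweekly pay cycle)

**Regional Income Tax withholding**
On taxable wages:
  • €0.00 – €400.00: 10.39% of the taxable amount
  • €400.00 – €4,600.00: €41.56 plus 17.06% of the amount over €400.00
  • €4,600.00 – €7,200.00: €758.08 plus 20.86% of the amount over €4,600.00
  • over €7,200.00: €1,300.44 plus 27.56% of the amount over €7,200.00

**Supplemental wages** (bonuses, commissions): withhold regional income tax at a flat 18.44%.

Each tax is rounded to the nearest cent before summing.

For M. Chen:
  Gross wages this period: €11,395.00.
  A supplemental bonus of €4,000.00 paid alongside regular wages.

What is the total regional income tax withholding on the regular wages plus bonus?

Regional Income Tax: taxable = €11,395.00
  €1,300.44 + 27.56% × (€11,395.00 − €7,200.00) = €1,300.44 + 27.56% × €4,195.00 = €2,456.58
Supplemental (18.44% flat on bonus): 18.44% × €4,000.00 = €737.60
Total regional income tax: €2,456.58 + €737.60 = €3,194.18

€3,194.18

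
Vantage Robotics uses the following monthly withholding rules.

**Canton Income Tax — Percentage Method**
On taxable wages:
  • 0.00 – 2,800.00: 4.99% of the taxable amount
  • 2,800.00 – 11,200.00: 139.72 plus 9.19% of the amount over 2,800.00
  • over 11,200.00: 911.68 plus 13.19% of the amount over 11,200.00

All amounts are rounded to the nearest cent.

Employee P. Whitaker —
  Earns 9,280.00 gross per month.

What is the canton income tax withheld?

Canton Income Tax: taxable = 9,280.00
  139.72 + 9.19% × (9,280.00 − 2,800.00) = 139.72 + 9.19% × 6,480.00 = 735.23

735.23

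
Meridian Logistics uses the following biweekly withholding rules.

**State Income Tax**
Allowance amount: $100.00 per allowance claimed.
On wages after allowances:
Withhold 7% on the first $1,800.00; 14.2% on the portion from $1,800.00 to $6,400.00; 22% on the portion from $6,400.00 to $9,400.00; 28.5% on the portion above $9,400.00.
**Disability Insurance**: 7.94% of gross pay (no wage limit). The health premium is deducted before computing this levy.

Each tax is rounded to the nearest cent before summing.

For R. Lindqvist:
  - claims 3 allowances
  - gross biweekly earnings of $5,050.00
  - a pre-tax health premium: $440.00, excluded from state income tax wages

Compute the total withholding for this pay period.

$848.45

State Income Tax: taxable = $5,050.00 − $440.00 − 3×$100.00 = $4,310.00
  $126.00 + 14.2% × ($4,310.00 − $1,800.00) = $126.00 + 14.2% × $2,510.00 = $482.42
Disability Insurance: 7.94% × $4,610.00 = $366.03
Total: $482.42 + $366.03 = $848.45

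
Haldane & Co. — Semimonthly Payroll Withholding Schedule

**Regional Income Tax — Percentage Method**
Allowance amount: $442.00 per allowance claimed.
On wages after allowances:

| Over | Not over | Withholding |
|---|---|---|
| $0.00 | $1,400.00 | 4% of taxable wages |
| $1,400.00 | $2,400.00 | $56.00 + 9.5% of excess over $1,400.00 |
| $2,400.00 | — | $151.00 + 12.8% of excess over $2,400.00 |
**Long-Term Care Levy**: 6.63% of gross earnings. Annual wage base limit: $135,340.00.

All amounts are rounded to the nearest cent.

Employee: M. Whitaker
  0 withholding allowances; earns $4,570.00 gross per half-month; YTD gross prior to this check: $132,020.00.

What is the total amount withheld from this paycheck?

$648.88

Regional Income Tax: taxable = $4,570.00
  $151.00 + 12.8% × ($4,570.00 − $2,400.00) = $151.00 + 12.8% × $2,170.00 = $428.76
Long-Term Care Levy: cap $135,340.00 − YTD $132,020.00 = $3,320.00 subject; 6.63% × $3,320.00 = $220.12
Total: $428.76 + $220.12 = $648.88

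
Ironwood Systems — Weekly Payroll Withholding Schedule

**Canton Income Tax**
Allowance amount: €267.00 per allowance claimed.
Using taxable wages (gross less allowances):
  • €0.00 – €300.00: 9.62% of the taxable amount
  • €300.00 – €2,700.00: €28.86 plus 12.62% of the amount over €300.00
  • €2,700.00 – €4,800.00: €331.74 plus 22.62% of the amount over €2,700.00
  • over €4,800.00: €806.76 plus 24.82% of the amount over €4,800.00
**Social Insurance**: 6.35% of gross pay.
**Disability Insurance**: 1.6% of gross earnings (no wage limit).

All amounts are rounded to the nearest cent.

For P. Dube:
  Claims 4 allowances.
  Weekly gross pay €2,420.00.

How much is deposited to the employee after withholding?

Canton Income Tax: taxable = €2,420.00 − 4×€267.00 = €1,352.00
  €28.86 + 12.62% × (€1,352.00 − €300.00) = €28.86 + 12.62% × €1,052.00 = €161.62
Social Insurance: 6.35% × €2,420.00 = €153.67
Disability Insurance: 1.6% × €2,420.00 = €38.72
Total withheld: €161.62 + €153.67 + €38.72 = €354.01
Net pay: €2,420.00 − €354.01 = €2,065.99

€2,065.99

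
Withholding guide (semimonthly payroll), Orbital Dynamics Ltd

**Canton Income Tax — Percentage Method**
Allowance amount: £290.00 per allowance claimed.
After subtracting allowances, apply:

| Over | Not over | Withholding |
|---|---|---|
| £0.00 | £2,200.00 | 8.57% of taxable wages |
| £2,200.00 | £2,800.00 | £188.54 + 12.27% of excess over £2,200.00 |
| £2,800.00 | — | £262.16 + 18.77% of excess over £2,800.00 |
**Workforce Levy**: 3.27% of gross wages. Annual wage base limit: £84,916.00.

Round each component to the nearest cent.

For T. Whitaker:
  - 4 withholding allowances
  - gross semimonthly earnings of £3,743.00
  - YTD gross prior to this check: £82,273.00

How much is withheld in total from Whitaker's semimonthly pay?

Canton Income Tax: taxable = £3,743.00 − 4×£290.00 = £2,583.00
  £188.54 + 12.27% × (£2,583.00 − £2,200.00) = £188.54 + 12.27% × £383.00 = £235.53
Workforce Levy: cap £84,916.00 − YTD £82,273.00 = £2,643.00 subject; 3.27% × £2,643.00 = £86.43
Total: £235.53 + £86.43 = £321.96

£321.96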